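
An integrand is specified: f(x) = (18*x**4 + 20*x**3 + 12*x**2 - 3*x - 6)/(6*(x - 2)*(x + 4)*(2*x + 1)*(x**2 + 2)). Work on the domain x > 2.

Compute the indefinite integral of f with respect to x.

Factor the denominator (6*(x - 2)*(x + 4)*(2*x + 1)*(x**2 + 2)) and decompose: f = (85*x + 44)/(324*(x**2 + 2)) + 23/(945*(2*x + 1)) + 1763/(2268*(x + 4)) + 121/(270*(x - 2)); each piece integrates to a log, atan, or power term.
Check: d/dx[121*log(x - 2)/270 + 23*log(x + 1/2)/1890 + 1763*log(x + 4)/2268 + 85*log(x**2 + 2)/648 + 11*sqrt(2)*atan(sqrt(2)*x/2)/162] = (18*x**4 + 20*x**3 + 12*x**2 - 3*x - 6)/(12*x**5 + 30*x**4 - 60*x**3 + 12*x**2 - 168*x - 96), which equals f(x).

F(x) = 121*log(x - 2)/270 + 23*log(x + 1/2)/1890 + 1763*log(x + 4)/2268 + 85*log(x**2 + 2)/648 + 11*sqrt(2)*atan(sqrt(2)*x/2)/162 + C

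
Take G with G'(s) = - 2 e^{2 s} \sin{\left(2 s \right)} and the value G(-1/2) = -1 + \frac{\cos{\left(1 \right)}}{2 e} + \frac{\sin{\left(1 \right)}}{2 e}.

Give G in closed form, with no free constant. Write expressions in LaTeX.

G(s) = \frac{- e^{2 s} \sin{\left(2 s \right)} + e^{2 s} \cos{\left(2 s \right)} - 2}{2}

Differentiate the proposed G(s) back; it has to land on the given G'(s).
A general antiderivative is - \frac{e^{2 s} \sin{\left(2 s \right)}}{2} + \frac{e^{2 s} \cos{\left(2 s \right)}}{2} + C.
The condition gives C = -1 + \frac{\cos{\left(1 \right)}}{2 e} + \frac{\sin{\left(1 \right)}}{2 e} - (\frac{\cos{\left(1 \right)}}{2 e} + \frac{\sin{\left(1 \right)}}{2 e}) = -1.
So G(s) = \frac{- e^{2 s} \sin{\left(2 s \right)} + e^{2 s} \cos{\left(2 s \right)} - 2}{2}.
Check: d/ds[\frac{- e^{2 s} \sin{\left(2 s \right)} + e^{2 s} \cos{\left(2 s \right)} - 2}{2}] = - 2 e^{2 s} \sin{\left(2 s \right)} = G'(s).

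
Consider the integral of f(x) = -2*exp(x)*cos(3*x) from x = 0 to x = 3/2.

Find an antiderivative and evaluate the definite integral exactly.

Antiderivative: F(x) = (-3*sin(3*x) - cos(3*x))*exp(x)/5; value = -exp(3/2)*cos(9/2)/5 + 1/5 - 3*exp(3/2)*sin(9/2)/5

Whatever form F(x) takes, F'(x) = f(x) is non-negotiable.
F(x) = (-3*sin(3*x) - cos(3*x))*exp(x)/5 is an antiderivative of f.
Check: d/dx[(-3*sin(3*x) - cos(3*x))*exp(x)/5] = -2*exp(x)*cos(3*x) = f(x).
F(3/2) = -exp(3/2)*cos(9/2)/5 - 3*exp(3/2)*sin(9/2)/5; F(0) = -1/5.
Integral = F(3/2) - F(0) = -exp(3/2)*cos(9/2)/5 + 1/5 - 3*exp(3/2)*sin(9/2)/5.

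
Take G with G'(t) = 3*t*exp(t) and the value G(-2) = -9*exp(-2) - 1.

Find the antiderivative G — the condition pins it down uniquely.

G(t) = 3*t*exp(t) - 3*exp(t) - 1

G'(t) has the shape u'v + uv' for u = 3*t - 3 and v = exp(t) — it is the derivative of the product u*v.
A general antiderivative is (3*t - 3)*exp(t) + C.
The condition gives C = -9*exp(-2) - 1 - (-9*exp(-2)) = -1.
So G(t) = 3*t*exp(t) - 3*exp(t) - 1.
Check: d/dt[3*t*exp(t) - 3*exp(t) - 1] = 3*t*exp(t) = G'(t).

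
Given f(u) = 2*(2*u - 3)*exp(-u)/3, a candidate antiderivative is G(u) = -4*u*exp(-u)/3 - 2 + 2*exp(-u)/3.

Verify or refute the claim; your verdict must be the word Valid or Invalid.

d/du[G] = (4*u - 6)*exp(-u)/3
This equals f(u) exactly, so the claim holds.

Valid. The derivative of G reproduces f.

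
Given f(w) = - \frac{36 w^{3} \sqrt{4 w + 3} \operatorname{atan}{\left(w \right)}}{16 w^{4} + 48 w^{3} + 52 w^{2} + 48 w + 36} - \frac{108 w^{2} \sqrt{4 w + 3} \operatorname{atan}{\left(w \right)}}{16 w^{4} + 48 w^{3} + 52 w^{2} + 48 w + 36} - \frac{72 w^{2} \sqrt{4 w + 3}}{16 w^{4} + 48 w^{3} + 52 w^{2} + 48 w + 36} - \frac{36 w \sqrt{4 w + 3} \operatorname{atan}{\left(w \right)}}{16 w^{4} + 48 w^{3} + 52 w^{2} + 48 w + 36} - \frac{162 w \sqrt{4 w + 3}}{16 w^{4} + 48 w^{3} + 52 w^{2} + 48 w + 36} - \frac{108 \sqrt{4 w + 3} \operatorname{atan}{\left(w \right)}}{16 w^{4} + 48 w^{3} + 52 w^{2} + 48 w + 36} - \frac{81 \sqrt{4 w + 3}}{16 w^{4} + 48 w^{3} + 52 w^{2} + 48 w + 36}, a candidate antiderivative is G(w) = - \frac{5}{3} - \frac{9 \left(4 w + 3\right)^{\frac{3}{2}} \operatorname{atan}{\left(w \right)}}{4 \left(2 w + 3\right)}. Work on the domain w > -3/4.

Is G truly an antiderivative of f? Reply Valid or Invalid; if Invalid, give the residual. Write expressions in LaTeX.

Valid. The derivative of G reproduces f.

d/dw[G] = \frac{- 36 w^{3} \sqrt{4 w + 3} \operatorname{atan}{\left(w \right)} - 108 w^{2} \sqrt{4 w + 3} \operatorname{atan}{\left(w \right)} - 72 w^{2} \sqrt{4 w + 3} - 36 w \sqrt{4 w + 3} \operatorname{atan}{\left(w \right)} - 162 w \sqrt{4 w + 3} - 108 \sqrt{4 w + 3} \operatorname{atan}{\left(w \right)} - 81 \sqrt{4 w + 3}}{16 w^{4} + 48 w^{3} + 52 w^{2} + 48 w + 36}
This equals f(w) exactly, so the claim holds.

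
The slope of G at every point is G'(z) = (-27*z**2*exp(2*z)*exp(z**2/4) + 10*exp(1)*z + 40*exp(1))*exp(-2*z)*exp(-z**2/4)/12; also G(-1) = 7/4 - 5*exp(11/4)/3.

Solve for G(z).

G(z) = exp(1)*(-9*z**3*exp(-1)*exp(2*z)*exp(z**2/4) + 12*exp(-1)*exp(2*z)*exp(z**2/4) - 20)*exp(-2*z)*exp(-z**2/4)/12

For G(z) to be correct, d/dz[G] must agree with the stated G'(z) identically.
A general antiderivative is -3*z**3/4 - 5*exp(-z**2/4 - 2*z + 1)/3 - 1 + C.
The condition gives C = 7/4 - 5*exp(11/4)/3 - (-5*exp(11/4)/3 - 1/4) = 2.
So G(z) = exp(1)*(-9*z**3*exp(-1)*exp(2*z)*exp(z**2/4) + 12*exp(-1)*exp(2*z)*exp(z**2/4) - 20)*exp(-2*z)*exp(-z**2/4)/12.
Check: d/dz[exp(1)*(-9*z**3*exp(-1)*exp(2*z)*exp(z**2/4) + 12*exp(-1)*exp(2*z)*exp(z**2/4) - 20)*exp(-2*z)*exp(-z**2/4)/12] = (-27*z**2*exp(2*z)*exp(z**2/4) + 10*exp(1)*z + 40*exp(1))*exp(-2*z)*exp(-z**2/4)/12 = G'(z).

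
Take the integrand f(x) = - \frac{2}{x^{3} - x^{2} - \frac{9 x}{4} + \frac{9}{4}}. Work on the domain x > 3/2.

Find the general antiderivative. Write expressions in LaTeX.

Factor the denominator (\left(x - 1\right) \left(2 x - 3\right) \left(2 x + 3\right)) and decompose: f = - \frac{8}{15 \left(2 x + 3\right)} - \frac{8}{3 \left(2 x - 3\right)} + \frac{8}{5 \left(x - 1\right)}; each piece integrates to a log, atan, or power term.
Check: d/dx[- \frac{4 \log{\left(x - \frac{3}{2} \right)}}{3} + \frac{8 \log{\left(x - 1 \right)}}{5} - \frac{4 \log{\left(x + \frac{3}{2} \right)}}{15}] = - \frac{8}{4 x^{3} - 4 x^{2} - 9 x + 9}, which equals f(x).

F(x) = - \frac{4 \log{\left(x - \frac{3}{2} \right)}}{3} + \frac{8 \log{\left(x - 1 \right)}}{5} - \frac{4 \log{\left(x + \frac{3}{2} \right)}}{15} + C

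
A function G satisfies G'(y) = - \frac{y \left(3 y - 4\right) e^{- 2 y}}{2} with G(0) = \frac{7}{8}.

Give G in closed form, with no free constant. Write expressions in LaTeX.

G(y) = \frac{\left(6 y^{2} - 2 y + 8 e^{2 y} - 1\right) e^{- 2 y}}{8}

G'(y) has the shape u'v + uv' for u = \frac{3 y^{2}}{4} - \frac{y}{4} - \frac{1}{8} and v = e^{- 2 y} — it is the derivative of the product u*v.
A general antiderivative is \frac{\left(6 y^{2} - 2 y - 1\right) e^{- 2 y}}{8} + C.
The condition gives C = \frac{7}{8} - (- \frac{1}{8}) = 1.
So G(y) = \frac{\left(6 y^{2} - 2 y + 8 e^{2 y} - 1\right) e^{- 2 y}}{8}.
Check: d/dy[\frac{\left(6 y^{2} - 2 y + 8 e^{2 y} - 1\right) e^{- 2 y}}{8}] = \frac{\left(- 3 y^{2} + 4 y\right) e^{- 2 y}}{2}, which equals G'(y).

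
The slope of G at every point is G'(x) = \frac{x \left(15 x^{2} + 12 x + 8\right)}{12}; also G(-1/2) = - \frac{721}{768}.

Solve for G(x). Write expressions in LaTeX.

A candidate passes only if d/dx[G] lands on the given G'(x) exactly.
A general antiderivative is \frac{5 x^{4}}{16} + \frac{x^{3}}{3} + \frac{x^{2}}{3} + C.
The condition gives C = - \frac{721}{768} - (\frac{47}{768}) = -1.
So G(x) = \frac{5 x^{4}}{16} + \frac{x^{3}}{3} + \frac{x^{2}}{3} - 1.
Check: d/dx[\frac{5 x^{4}}{16} + \frac{x^{3}}{3} + \frac{x^{2}}{3} - 1] = \frac{5 x^{3}}{4} + x^{2} + \frac{2 x}{3}, which equals G'(x).

G(x) = \frac{5 x^{4}}{16} + \frac{x^{3}}{3} + \frac{x^{2}}{3} - 1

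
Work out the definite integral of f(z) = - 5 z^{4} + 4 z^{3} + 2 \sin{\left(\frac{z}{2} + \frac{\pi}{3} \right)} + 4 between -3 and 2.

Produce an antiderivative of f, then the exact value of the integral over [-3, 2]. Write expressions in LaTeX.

Antiderivative: F(z) = - z^{5} + z^{4} + 4 z - 4 \cos{\left(\frac{z}{2} + \frac{\pi}{3} \right)}; value = -320 - 4 \cos{\left(1 + \frac{\pi}{3} \right)} + 4 \sin{\left(\frac{\pi}{6} + \frac{3}{2} \right)}

Integrate term by term and add the pieces.
F(z) = - z^{5} + z^{4} + 4 z - 4 \cos{\left(\frac{z}{2} + \frac{\pi}{3} \right)} is an antiderivative of f.
Check: d/dz[- z^{5} + z^{4} + 4 z - 4 \cos{\left(\frac{z}{2} + \frac{\pi}{3} \right)}] = - 5 z^{4} + 4 z^{3} + 2 \sin{\left(\frac{z}{2} + \frac{\pi}{3} \right)} + 4 = f(z).
F(2) = -8 - 4 \cos{\left(1 + \frac{\pi}{3} \right)}; F(-3) = 312 - 4 \sin{\left(\frac{\pi}{6} + \frac{3}{2} \right)}.
Integral = F(2) - F(-3) = -320 - 4 \cos{\left(1 + \frac{\pi}{3} \right)} + 4 \sin{\left(\frac{\pi}{6} + \frac{3}{2} \right)}.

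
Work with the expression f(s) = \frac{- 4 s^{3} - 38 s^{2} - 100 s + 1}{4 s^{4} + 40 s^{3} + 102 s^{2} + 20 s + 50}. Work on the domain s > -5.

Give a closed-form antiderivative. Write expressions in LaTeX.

An antiderivative is F(s) = - \frac{\log{\left(4 s^{2} + 2 \right)}}{2} - \frac{1}{2 \left(s + 5\right)}.

A first test for any F(s): its s-derivative must equal f(s) identically.
Check: d/ds[- \frac{\log{\left(4 s^{2} + 2 \right)}}{2} - \frac{1}{2 \left(s + 5\right)}] = \frac{- 4 s^{3} - 38 s^{2} - 100 s + 1}{4 s^{4} + 40 s^{3} + 102 s^{2} + 20 s + 50} = f(s).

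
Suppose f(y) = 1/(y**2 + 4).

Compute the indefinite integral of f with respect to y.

F(y) = atan(y/2)/2 + C

Whatever form F(y) takes, F'(y) = f(y) is non-negotiable.
Check: d/dy[atan(y/2)/2] = 1/(y**2 + 4) = f(y).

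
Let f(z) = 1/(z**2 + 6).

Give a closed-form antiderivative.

Recover f(z) by differentiating a candidate F(z); any mismatch rules it out.
Check: d/dz[sqrt(6)*atan(sqrt(6)*z/6)/6] = 1/(z**2 + 6) = f(z).

An antiderivative is F(z) = sqrt(6)*atan(sqrt(6)*z/6)/6.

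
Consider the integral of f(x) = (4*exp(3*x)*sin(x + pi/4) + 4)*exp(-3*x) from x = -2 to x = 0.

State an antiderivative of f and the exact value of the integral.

Any candidate F(x) must reproduce f(x) exactly when differentiated.
F(x) = 4*(-3*exp(3*x)*cos(x + pi/4) - 1)*exp(-3*x)/3 is an antiderivative of f.
Check: d/dx[4*(-3*exp(3*x)*cos(x + pi/4) - 1)*exp(-3*x)/3] = (4*exp(3*x)*sin(x + pi/4) + 4)*exp(-3*x) = f(x).
F(0) = -2*sqrt(2) - 4/3; F(-2) = -4*exp(6)/3 - 4*sin(pi/4 + 2).
Integral = F(0) - F(-2) = -2*sqrt(2) - 4/3 + 4*sin(pi/4 + 2) + 4*exp(6)/3.

Antiderivative: F(x) = 4*(-3*exp(3*x)*cos(x + pi/4) - 1)*exp(-3*x)/3; value = -2*sqrt(2) - 4/3 + 4*sin(pi/4 + 2) + 4*exp(6)/3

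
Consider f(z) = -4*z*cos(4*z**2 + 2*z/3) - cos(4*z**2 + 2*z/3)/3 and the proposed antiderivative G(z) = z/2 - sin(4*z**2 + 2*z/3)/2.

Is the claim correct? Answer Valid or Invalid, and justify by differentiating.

d/dz[G] = -4*z*cos(4*z**2 + 2*z/3) - cos(4*z**2 + 2*z/3)/3 + 1/2
d/dz[G] - f(z) = 1/2 != 0.

Invalid: d/dz[G] - f = 1/2, which is not 0.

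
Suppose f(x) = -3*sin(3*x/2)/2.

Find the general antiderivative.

Recover f(x) by differentiating a candidate F(x); any mismatch rules it out.
Check: d/dx[cos(3*x/2)] = -3*sin(3*x/2)/2 = f(x).

F(x) = cos(3*x/2) + C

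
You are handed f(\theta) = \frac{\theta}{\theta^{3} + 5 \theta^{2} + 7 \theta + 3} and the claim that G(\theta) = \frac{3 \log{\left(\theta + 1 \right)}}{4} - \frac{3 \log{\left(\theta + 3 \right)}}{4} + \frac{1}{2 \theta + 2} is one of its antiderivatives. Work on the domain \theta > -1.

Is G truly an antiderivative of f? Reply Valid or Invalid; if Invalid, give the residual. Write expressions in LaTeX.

d/d\theta[G] = \frac{\theta}{\theta^{3} + 5 \theta^{2} + 7 \theta + 3}
This equals f(\theta) exactly, so the claim holds.

Valid: G'(\theta) = f(\theta).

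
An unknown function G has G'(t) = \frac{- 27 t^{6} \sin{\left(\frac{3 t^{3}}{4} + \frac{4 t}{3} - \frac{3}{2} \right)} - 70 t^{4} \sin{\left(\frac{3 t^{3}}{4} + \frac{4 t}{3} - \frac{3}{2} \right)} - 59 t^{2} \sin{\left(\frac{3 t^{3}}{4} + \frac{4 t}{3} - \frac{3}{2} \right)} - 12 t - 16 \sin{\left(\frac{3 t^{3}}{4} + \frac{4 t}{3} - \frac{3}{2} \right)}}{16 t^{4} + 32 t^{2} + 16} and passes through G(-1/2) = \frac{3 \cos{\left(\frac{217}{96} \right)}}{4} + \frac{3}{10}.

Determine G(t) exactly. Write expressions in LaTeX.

The proposed G(t) is checked by its d/dt: the result must match the given G'(t).
A general antiderivative is \frac{3 \cos{\left(\frac{3 t^{3}}{4} + \frac{4 t}{3} - \frac{3}{2} \right)}}{4} + \frac{3}{4 \left(2 t^{2} + 2\right)} + C.
The condition gives C = \frac{3 \cos{\left(\frac{217}{96} \right)}}{4} + \frac{3}{10} - (\frac{3 \cos{\left(\frac{217}{96} \right)}}{4} + \frac{3}{10}) = 0.
So G(t) = \frac{3 \cos{\left(\frac{3 t^{3}}{4} + \frac{4 t}{3} - \frac{3}{2} \right)}}{4} + \frac{3}{8 t^{2} + 8}.
Check: d/dt[\frac{3 \cos{\left(\frac{3 t^{3}}{4} + \frac{4 t}{3} - \frac{3}{2} \right)}}{4} + \frac{3}{8 t^{2} + 8}] = \frac{- 27 t^{6} \sin{\left(\frac{3 t^{3}}{4} + \frac{4 t}{3} - \frac{3}{2} \right)} - 70 t^{4} \sin{\left(\frac{3 t^{3}}{4} + \frac{4 t}{3} - \frac{3}{2} \right)} - 59 t^{2} \sin{\left(\frac{3 t^{3}}{4} + \frac{4 t}{3} - \frac{3}{2} \right)} - 12 t - 16 \sin{\left(\frac{3 t^{3}}{4} + \frac{4 t}{3} - \frac{3}{2} \right)}}{16 t^{4} + 32 t^{2} + 16} = G'(t).

G(t) = \frac{3 \cos{\left(\frac{3 t^{3}}{4} + \frac{4 t}{3} - \frac{3}{2} \right)}}{4} + \frac{3}{8 t^{2} + 8}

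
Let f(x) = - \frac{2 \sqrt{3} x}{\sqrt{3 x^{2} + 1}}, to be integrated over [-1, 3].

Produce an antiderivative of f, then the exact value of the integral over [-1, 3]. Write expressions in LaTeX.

Antiderivative: F(x) = - \frac{2 \sqrt{3} \sqrt{3 x^{2} + 1}}{3}; value = - \frac{4 \sqrt{21}}{3} + \frac{4 \sqrt{3}}{3}

The substitution u = 4 x^{2} + \frac{4}{3} works: f is exactly (dF/du)*(du/dx) for that inner function.
F(x) = - \frac{2 \sqrt{3} \sqrt{3 x^{2} + 1}}{3} is an antiderivative of f.
Check: d/dx[- \frac{2 \sqrt{3} \sqrt{3 x^{2} + 1}}{3}] = - \frac{2 \sqrt{3} x}{\sqrt{3 x^{2} + 1}} = f(x).
F(3) = - \frac{4 \sqrt{21}}{3}; F(-1) = - \frac{4 \sqrt{3}}{3}.
Integral = F(3) - F(-1) = - \frac{4 \sqrt{21}}{3} + \frac{4 \sqrt{3}}{3}.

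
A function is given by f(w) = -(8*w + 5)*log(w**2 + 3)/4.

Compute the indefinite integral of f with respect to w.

F(w) = w**2 + 5*w/2 + (-w**2 - 5*w/4)*log(w**2 + 3) - 3*log(w**2 + 3) - 5*sqrt(3)*atan(sqrt(3)*w/3)/2 + C

Differentiate the proposed F(w) back; it has to land on f(w) exactly.
Check: d/dw[w**2 + 5*w/2 + (-w**2 - 5*w/4)*log(w**2 + 3) - 3*log(w**2 + 3) - 5*sqrt(3)*atan(sqrt(3)*w/3)/2] = -2*w*log(w**2 + 3) - 5*log(w**2 + 3)/4, which equals f(w).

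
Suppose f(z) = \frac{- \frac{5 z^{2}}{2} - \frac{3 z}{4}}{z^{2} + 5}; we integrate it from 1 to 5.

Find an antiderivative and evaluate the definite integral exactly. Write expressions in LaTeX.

Antiderivative: F(z) = \frac{- 20 z - 3 \log{\left(z^{2} + 5 \right)} + 20 \sqrt{5} \operatorname{atan}{\left(\frac{\sqrt{5} z}{5} \right)}}{8}; value = -10 - \frac{5 \sqrt{5} \operatorname{atan}{\left(\frac{\sqrt{5}}{5} \right)}}{2} - \frac{3 \log{\left(30 \right)}}{8} + \frac{3 \log{\left(6 \right)}}{8} + \frac{5 \sqrt{5} \operatorname{atan}{\left(\sqrt{5} \right)}}{2}

An antiderivative F(z) passes only if d/dz[F] lands on f(z) exactly.
F(z) = \frac{- 20 z - 3 \log{\left(z^{2} + 5 \right)} + 20 \sqrt{5} \operatorname{atan}{\left(\frac{\sqrt{5} z}{5} \right)}}{8} is an antiderivative of f.
Check: d/dz[\frac{- 20 z - 3 \log{\left(z^{2} + 5 \right)} + 20 \sqrt{5} \operatorname{atan}{\left(\frac{\sqrt{5} z}{5} \right)}}{8}] = \frac{- 10 z^{2} - 3 z}{4 z^{2} + 20}, which equals f(z).
F(5) = - \frac{25}{2} - \frac{3 \log{\left(30 \right)}}{8} + \frac{5 \sqrt{5} \operatorname{atan}{\left(\sqrt{5} \right)}}{2}; F(1) = - \frac{5}{2} - \frac{3 \log{\left(6 \right)}}{8} + \frac{5 \sqrt{5} \operatorname{atan}{\left(\frac{\sqrt{5}}{5} \right)}}{2}.
Integral = F(5) - F(1) = -10 - \frac{5 \sqrt{5} \operatorname{atan}{\left(\frac{\sqrt{5}}{5} \right)}}{2} - \frac{3 \log{\left(30 \right)}}{8} + \frac{3 \log{\left(6 \right)}}{8} + \frac{5 \sqrt{5} \operatorname{atan}{\left(\sqrt{5} \right)}}{2}.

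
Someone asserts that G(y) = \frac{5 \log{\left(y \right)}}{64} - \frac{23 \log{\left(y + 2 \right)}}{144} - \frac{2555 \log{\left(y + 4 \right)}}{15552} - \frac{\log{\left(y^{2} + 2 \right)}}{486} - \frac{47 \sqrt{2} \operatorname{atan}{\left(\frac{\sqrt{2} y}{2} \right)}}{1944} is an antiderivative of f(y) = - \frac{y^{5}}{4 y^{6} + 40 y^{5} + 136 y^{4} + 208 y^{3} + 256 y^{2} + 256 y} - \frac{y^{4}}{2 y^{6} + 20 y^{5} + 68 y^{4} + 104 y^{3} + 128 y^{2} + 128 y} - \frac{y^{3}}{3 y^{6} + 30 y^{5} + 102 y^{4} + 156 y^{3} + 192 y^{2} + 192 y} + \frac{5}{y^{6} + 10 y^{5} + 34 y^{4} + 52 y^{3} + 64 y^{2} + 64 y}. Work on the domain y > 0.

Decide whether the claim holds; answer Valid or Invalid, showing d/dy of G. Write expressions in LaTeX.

Invalid: d/dy[G] - f = - \frac{463}{432 y^{2} + 3456 y + 6912}, which is not 0.

d/dy[G] = \frac{- 108 y^{4} - 247 y^{3} - 82 y^{2} - 598 y + 540}{432 y^{5} + 2592 y^{4} + 4320 y^{3} + 5184 y^{2} + 6912 y}
d/dy[G] - f(y) = - \frac{463}{432 y^{2} + 3456 y + 6912} != 0.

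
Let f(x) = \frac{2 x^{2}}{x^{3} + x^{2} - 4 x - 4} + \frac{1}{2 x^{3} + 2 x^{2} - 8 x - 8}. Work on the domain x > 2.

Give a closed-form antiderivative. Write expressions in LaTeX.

Factor the denominator (2 \left(x - 2\right) \left(x + 1\right) \left(x + 2\right)) and decompose: f = \frac{17}{8 \left(x + 2\right)} - \frac{5}{6 \left(x + 1\right)} + \frac{17}{24 \left(x - 2\right)}; each piece integrates to a log, atan, or power term.
Check: d/dx[\frac{17 \log{\left(x - 2 \right)} - 20 \log{\left(x + 1 \right)} + 51 \log{\left(x + 2 \right)}}{24}] = \frac{4 x^{2} + 1}{2 x^{3} + 2 x^{2} - 8 x - 8}, which equals f(x).

An antiderivative is F(x) = \frac{17 \log{\left(x - 2 \right)} - 20 \log{\left(x + 1 \right)} + 51 \log{\left(x + 2 \right)}}{24}.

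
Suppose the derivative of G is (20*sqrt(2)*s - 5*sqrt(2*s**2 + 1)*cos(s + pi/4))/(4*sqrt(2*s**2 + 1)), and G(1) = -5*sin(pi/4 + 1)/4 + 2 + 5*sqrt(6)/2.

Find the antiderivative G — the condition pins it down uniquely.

A first test for any G(s): its s-derivative must equal the given G'(s).
A general antiderivative is 5*sqrt(4*s**2 + 2)/2 - 5*sin(s + pi/4)/4 + C.
The condition gives C = -5*sin(pi/4 + 1)/4 + 2 + 5*sqrt(6)/2 - (-5*sin(pi/4 + 1)/4 + 5*sqrt(6)/2) = 2.
So G(s) = 5*sqrt(4*s**2 + 2)/2 - 5*sin(s + pi/4)/4 + 2.
Check: d/ds[5*sqrt(4*s**2 + 2)/2 - 5*sin(s + pi/4)/4 + 2] = (20*sqrt(2)*s - 5*sqrt(2*s**2 + 1)*cos(s + pi/4))/(4*sqrt(2*s**2 + 1)) = G'(s).

G(s) = 5*sqrt(4*s**2 + 2)/2 - 5*sin(s + pi/4)/4 + 2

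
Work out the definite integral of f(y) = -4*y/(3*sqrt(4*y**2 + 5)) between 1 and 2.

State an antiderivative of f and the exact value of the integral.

The substitution u = 4*y**2 + 5 works: f is exactly (dF/du)*(du/dy) for that inner function.
F(y) = -sqrt(4*y**2 + 5)/3 is an antiderivative of f.
Check: d/dy[-sqrt(4*y**2 + 5)/3] = -4*y/(3*sqrt(4*y**2 + 5)) = f(y).
F(2) = -sqrt(21)/3; F(1) = -1.
Integral = F(2) - F(1) = 1 - sqrt(21)/3.

Antiderivative: F(y) = -sqrt(4*y**2 + 5)/3; value = 1 - sqrt(21)/3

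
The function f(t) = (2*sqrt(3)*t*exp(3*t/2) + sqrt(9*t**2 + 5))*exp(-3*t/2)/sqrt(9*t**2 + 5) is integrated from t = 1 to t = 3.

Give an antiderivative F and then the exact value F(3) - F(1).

An antiderivative F(t) passes only if d/dt[F] lands on f(t) exactly.
F(t) = 2*sqrt(3*t**2 + 5/3)/3 - 2*exp(-3*t/2)/3 is an antiderivative of f.
Check: d/dt[2*sqrt(3*t**2 + 5/3)/3 - 2*exp(-3*t/2)/3] = (2*sqrt(3)*t*exp(3*t/2) + sqrt(9*t**2 + 5))*exp(-3*t/2)/sqrt(9*t**2 + 5) = f(t).
F(3) = -2*exp(-9/2)/3 + 2*sqrt(258)/9; F(1) = -2*exp(-3/2)/3 + 2*sqrt(42)/9.
Integral = F(3) - F(1) = -2*sqrt(42)/9 - 2*exp(-9/2)/3 + 2*exp(-3/2)/3 + 2*sqrt(258)/9.

Antiderivative: F(t) = 2*sqrt(3*t**2 + 5/3)/3 - 2*exp(-3*t/2)/3; value = -2*sqrt(42)/9 - 2*exp(-9/2)/3 + 2*exp(-3/2)/3 + 2*sqrt(258)/9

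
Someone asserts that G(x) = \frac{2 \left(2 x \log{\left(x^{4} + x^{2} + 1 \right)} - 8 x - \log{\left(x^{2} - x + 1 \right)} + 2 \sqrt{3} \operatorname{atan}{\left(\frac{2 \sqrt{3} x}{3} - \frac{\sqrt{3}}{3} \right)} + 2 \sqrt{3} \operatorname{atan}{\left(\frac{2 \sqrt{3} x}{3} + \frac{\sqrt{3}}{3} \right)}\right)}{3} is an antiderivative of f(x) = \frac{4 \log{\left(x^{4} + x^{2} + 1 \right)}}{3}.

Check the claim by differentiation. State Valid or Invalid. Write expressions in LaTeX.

d/dx[G] = \frac{4 x^{2} \log{\left(x^{4} + x^{2} + 1 \right)} + 4 x \log{\left(x^{4} + x^{2} + 1 \right)} - 4 x + 4 \log{\left(x^{4} + x^{2} + 1 \right)} - 2}{3 x^{2} + 3 x + 3}
d/dx[G] - f(x) = \frac{- 4 x - 2}{3 x^{2} + 3 x + 3} != 0.

Invalid: d/dx[G] - f = \frac{- 4 x - 2}{3 x^{2} + 3 x + 3}, which is not 0.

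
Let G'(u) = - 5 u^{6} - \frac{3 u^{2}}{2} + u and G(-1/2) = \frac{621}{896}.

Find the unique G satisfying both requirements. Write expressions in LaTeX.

Integrate term by term and add the pieces.
A general antiderivative is - \frac{5 u^{7}}{7} - \frac{u^{3}}{2} + \frac{u^{2}}{2} + C.
The condition gives C = \frac{621}{896} - (\frac{173}{896}) = \frac{1}{2}.
So G(u) = - \frac{5 u^{7}}{7} - \frac{u^{3}}{2} + \frac{u^{2}}{2} + \frac{1}{2}.
Check: d/du[- \frac{5 u^{7}}{7} - \frac{u^{3}}{2} + \frac{u^{2}}{2} + \frac{1}{2}] = - 5 u^{6} - \frac{3 u^{2}}{2} + u = G'(u).

G(u) = - \frac{5 u^{7}}{7} - \frac{u^{3}}{2} + \frac{u^{2}}{2} + \frac{1}{2}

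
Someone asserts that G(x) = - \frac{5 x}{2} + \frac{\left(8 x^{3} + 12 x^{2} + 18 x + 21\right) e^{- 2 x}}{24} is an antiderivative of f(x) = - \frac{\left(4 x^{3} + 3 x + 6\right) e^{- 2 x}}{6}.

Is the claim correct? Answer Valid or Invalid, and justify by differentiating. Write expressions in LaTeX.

d/dx[G] = \frac{\left(- 4 x^{3} - 3 x - 15 e^{2 x} - 6\right) e^{- 2 x}}{6}
d/dx[G] - f(x) = - \frac{5}{2} != 0.

Invalid: d/dx[G] - f = - \frac{5}{2}, which is not 0.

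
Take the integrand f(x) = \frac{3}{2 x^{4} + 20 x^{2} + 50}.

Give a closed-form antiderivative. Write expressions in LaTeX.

Any candidate F(x) must reproduce f(x) exactly when differentiated.
Check: d/dx[\frac{3 x}{20 x^{2} + 100} + \frac{3 \sqrt{5} \operatorname{atan}{\left(\frac{\sqrt{5} x}{5} \right)}}{100}] = \frac{3}{2 x^{4} + 20 x^{2} + 50} = f(x).

An antiderivative is F(x) = \frac{3 x}{20 x^{2} + 100} + \frac{3 \sqrt{5} \operatorname{atan}{\left(\frac{\sqrt{5} x}{5} \right)}}{100}.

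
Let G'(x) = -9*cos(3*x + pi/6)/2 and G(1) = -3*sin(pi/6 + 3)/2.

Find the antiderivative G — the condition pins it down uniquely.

G(x) = -3*sin(3*x + pi/6)/2

A first test for any G(x): its x-derivative must equal the given G'(x).
A general antiderivative is -3*sin(3*x + pi/6)/2 + C.
The condition gives C = -3*sin(pi/6 + 3)/2 - (-3*sin(pi/6 + 3)/2) = 0.
So G(x) = -3*sin(3*x + pi/6)/2.
Check: d/dx[-3*sin(3*x + pi/6)/2] = -9*cos(3*x + pi/6)/2 = G'(x).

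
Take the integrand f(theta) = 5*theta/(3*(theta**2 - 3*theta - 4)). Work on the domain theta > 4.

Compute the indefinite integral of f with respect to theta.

Factor the denominator (3*(theta - 4)*(theta + 1)) and decompose: f = 1/(3*(theta + 1)) + 4/(3*(theta - 4)); each piece integrates to a log, atan, or power term.
Check: d/dtheta[4*log(theta - 4)/3 + log(theta + 1)/3] = 5*theta/(3*theta**2 - 9*theta - 12), which equals f(theta).

F(theta) = 4*log(theta - 4)/3 + log(theta + 1)/3 + C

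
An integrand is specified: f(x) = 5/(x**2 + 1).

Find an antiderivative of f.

Any candidate F(x) must reproduce f(x) exactly when differentiated.
Check: d/dx[5*atan(x)] = 5/(x**2 + 1) = f(x).

An antiderivative is F(x) = 5*atan(x).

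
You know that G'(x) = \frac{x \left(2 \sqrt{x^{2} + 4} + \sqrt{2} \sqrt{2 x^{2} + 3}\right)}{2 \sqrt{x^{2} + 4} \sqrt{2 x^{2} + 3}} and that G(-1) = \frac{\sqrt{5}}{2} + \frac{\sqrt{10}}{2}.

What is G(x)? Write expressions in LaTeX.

A candidate passes only if d/dx[G] lands on the given G'(x) exactly.
A general antiderivative is \sqrt{\frac{x^{2}}{2} + 2} + \frac{\sqrt{2 x^{2} + 3}}{2} + C.
The condition gives C = \frac{\sqrt{5}}{2} + \frac{\sqrt{10}}{2} - (\frac{\sqrt{5}}{2} + \frac{\sqrt{10}}{2}) = 0.
So G(x) = \sqrt{\frac{x^{2}}{2} + 2} + \frac{\sqrt{2 x^{2} + 3}}{2}.
Check: d/dx[\sqrt{\frac{x^{2}}{2} + 2} + \frac{\sqrt{2 x^{2} + 3}}{2}] = \frac{2 x \sqrt{x^{2} + 4} + \sqrt{2} x \sqrt{2 x^{2} + 3}}{2 \sqrt{x^{2} + 4} \sqrt{2 x^{2} + 3}}, which equals G'(x).

G(x) = \sqrt{\frac{x^{2}}{2} + 2} + \frac{\sqrt{2 x^{2} + 3}}{2}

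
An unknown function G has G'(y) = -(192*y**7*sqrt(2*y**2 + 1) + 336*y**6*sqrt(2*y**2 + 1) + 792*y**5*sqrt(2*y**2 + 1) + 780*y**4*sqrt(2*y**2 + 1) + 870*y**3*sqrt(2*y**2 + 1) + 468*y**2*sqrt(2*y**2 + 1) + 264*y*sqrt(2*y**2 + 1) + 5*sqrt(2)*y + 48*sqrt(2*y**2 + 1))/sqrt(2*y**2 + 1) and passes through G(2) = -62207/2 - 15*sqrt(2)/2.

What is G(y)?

Any candidate G(y) must reproduce the stated G'(y) exactly.
A general antiderivative is -5*sqrt(4*y**2 + 2)/2 - 3*(2*y**2 + y + 2)**4/2 + C.
The condition gives C = -62207/2 - 15*sqrt(2)/2 - (-31104 - 15*sqrt(2)/2) = 1/2.
So G(y) = -5*sqrt(4*y**2 + 2)/2 - 3*(2*y**2 + y + 2)**4/2 + 1/2.
Check: d/dy[-5*sqrt(4*y**2 + 2)/2 - 3*(2*y**2 + y + 2)**4/2 + 1/2] = (-192*y**7*sqrt(2*y**2 + 1) - 336*y**6*sqrt(2*y**2 + 1) - 792*y**5*sqrt(2*y**2 + 1) - 780*y**4*sqrt(2*y**2 + 1) - 870*y**3*sqrt(2*y**2 + 1) - 468*y**2*sqrt(2*y**2 + 1) - 264*y*sqrt(2*y**2 + 1) - 5*sqrt(2)*y - 48*sqrt(2*y**2 + 1))/sqrt(2*y**2 + 1), which equals G'(y).

G(y) = -5*sqrt(4*y**2 + 2)/2 - 3*(2*y**2 + y + 2)**4/2 + 1/2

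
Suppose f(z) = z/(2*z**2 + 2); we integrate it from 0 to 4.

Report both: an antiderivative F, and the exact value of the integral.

Antiderivative: F(z) = log(2*z**2 + 2)/4; value = -log(2)/4 + log(34)/4

f matches the chain-rule pattern g'(h)*h' with inner function h(z) = 2*z**2 + 2; substituting u = h(z) collapses the integral.
F(z) = log(2*z**2 + 2)/4 is an antiderivative of f.
Check: d/dz[log(2*z**2 + 2)/4] = z/(2*z**2 + 2) = f(z).
F(4) = log(34)/4; F(0) = log(2)/4.
Integral = F(4) - F(0) = -log(2)/4 + log(34)/4.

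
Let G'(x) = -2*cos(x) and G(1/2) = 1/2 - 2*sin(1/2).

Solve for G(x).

G(x) = (1 - 4*sin(x))/2

Differentiate the proposed G(x) back; it has to land on the given G'(x).
A general antiderivative is -2*sin(x) + C.
The condition gives C = 1/2 - 2*sin(1/2) - (-2*sin(1/2)) = 1/2.
So G(x) = (1 - 4*sin(x))/2.
Check: d/dx[(1 - 4*sin(x))/2] = -2*cos(x) = G'(x).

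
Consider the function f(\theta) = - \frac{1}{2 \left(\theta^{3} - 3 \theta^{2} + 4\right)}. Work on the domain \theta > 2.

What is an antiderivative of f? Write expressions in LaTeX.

Factor the denominator (2 \left(\theta - 2\right)^{2} \left(\theta + 1\right)) and decompose: f = - \frac{1}{18 \left(\theta + 1\right)} + \frac{1}{18 \left(\theta - 2\right)} - \frac{1}{6 \left(\theta - 2\right)^{2}}; each piece integrates to a log, atan, or power term.
Check: d/d\theta[\frac{\log{\left(\theta - 2 \right)}}{18} - \frac{\log{\left(\theta + 1 \right)}}{18} + \frac{1}{6 \theta - 12}] = - \frac{1}{2 \theta^{3} - 6 \theta^{2} + 8}, which equals f(\theta).

An antiderivative is F(\theta) = \frac{\log{\left(\theta - 2 \right)}}{18} - \frac{\log{\left(\theta + 1 \right)}}{18} + \frac{1}{6 \theta - 12}.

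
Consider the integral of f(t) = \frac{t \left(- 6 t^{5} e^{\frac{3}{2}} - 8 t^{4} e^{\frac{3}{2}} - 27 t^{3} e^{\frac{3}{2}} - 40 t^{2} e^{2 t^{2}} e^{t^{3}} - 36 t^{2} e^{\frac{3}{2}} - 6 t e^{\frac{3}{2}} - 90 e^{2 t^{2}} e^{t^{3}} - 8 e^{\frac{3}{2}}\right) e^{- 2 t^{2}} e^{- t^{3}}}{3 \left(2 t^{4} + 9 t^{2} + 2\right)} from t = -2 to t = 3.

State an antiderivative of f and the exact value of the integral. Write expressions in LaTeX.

Differentiate the proposed F(t) back; it has to land on f(t) exactly.
F(t) = \frac{\left(- \frac{5 e^{2 t^{2}} e^{t^{3}} \log{\left(2 t^{4} + 9 t^{2} + 2 \right)}}{e^{\frac{3}{2}}} + \frac{5 e^{2 t^{2}} e^{t^{3}} \log{\left(6 \right)}}{e^{\frac{3}{2}}} + 1\right) e^{\frac{3}{2}} e^{- 2 t^{2}} e^{- t^{3}}}{3} is an antiderivative of f.
Check: d/dt[\frac{\left(- \frac{5 e^{2 t^{2}} e^{t^{3}} \log{\left(2 t^{4} + 9 t^{2} + 2 \right)}}{e^{\frac{3}{2}}} + \frac{5 e^{2 t^{2}} e^{t^{3}} \log{\left(6 \right)}}{e^{\frac{3}{2}}} + 1\right) e^{\frac{3}{2}} e^{- 2 t^{2}} e^{- t^{3}}}{3}] = \frac{- 6 t^{6} e^{3} - 8 t^{5} e^{3} - 27 t^{4} e^{3} - 40 t^{3} e^{\frac{3}{2}} e^{2 t^{2}} e^{t^{3}} - 36 t^{3} e^{3} - 6 t^{2} e^{3} - 90 t e^{\frac{3}{2}} e^{2 t^{2}} e^{t^{3}} - 8 t e^{3}}{6 t^{4} e^{\frac{3}{2}} e^{2 t^{2}} e^{t^{3}} + 27 t^{2} e^{\frac{3}{2}} e^{2 t^{2}} e^{t^{3}} + 6 e^{\frac{3}{2}} e^{2 t^{2}} e^{t^{3}}}, which equals f(t).
F(3) = - \frac{5 \log{\left(245 \right)}}{3} + \frac{1}{3 e^{\frac{87}{2}}} + \frac{5 \log{\left(6 \right)}}{3}; F(-2) = - \frac{5 \log{\left(70 \right)}}{3} + \frac{e^{\frac{3}{2}}}{3} + \frac{5 \log{\left(6 \right)}}{3}.
Integral = F(3) - F(-2) = - \frac{5 \log{\left(\frac{245}{6} \right)}}{3} - \frac{e^{\frac{3}{2}}}{3} + \frac{1}{3 e^{\frac{87}{2}}} + \frac{5 \log{\left(\frac{35}{3} \right)}}{3}.

Antiderivative: F(t) = \frac{\left(- \frac{5 e^{2 t^{2}} e^{t^{3}} \log{\left(2 t^{4} + 9 t^{2} + 2 \right)}}{e^{\frac{3}{2}}} + \frac{5 e^{2 t^{2}} e^{t^{3}} \log{\left(6 \right)}}{e^{\frac{3}{2}}} + 1\right) e^{\frac{3}{2}} e^{- 2 t^{2}} e^{- t^{3}}}{3}; value = - \frac{5 \log{\left(\frac{245}{6} \right)}}{3} - \frac{e^{\frac{3}{2}}}{3} + \frac{1}{3 e^{\frac{87}{2}}} + \frac{5 \log{\left(\frac{35}{3} \right)}}{3}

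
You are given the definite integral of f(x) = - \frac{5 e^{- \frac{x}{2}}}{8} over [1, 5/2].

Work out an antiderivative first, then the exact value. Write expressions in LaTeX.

Antiderivative: F(x) = \frac{5 e^{- \frac{x}{2}}}{4}; value = - \frac{5}{4 e^{\frac{1}{2}}} + \frac{5}{4 e^{\frac{5}{4}}}

For F(x) to be correct the identity F'(x) - f(x) = 0 must hold.
F(x) = \frac{5 e^{- \frac{x}{2}}}{4} is an antiderivative of f.
Check: d/dx[\frac{5 e^{- \frac{x}{2}}}{4}] = - \frac{5 e^{- \frac{x}{2}}}{8} = f(x).
F(5/2) = \frac{5}{4 e^{\frac{5}{4}}}; F(1) = \frac{5}{4 e^{\frac{1}{2}}}.
Integral = F(5/2) - F(1) = - \frac{5}{4 e^{\frac{1}{2}}} + \frac{5}{4 e^{\frac{5}{4}}}.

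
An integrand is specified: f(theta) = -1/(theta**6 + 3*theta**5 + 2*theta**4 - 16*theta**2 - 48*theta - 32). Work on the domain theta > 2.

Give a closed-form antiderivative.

An antiderivative is F(theta) = (-5*theta*log(theta - 2) + 128*theta*log(theta + 1) - 105*theta*log(theta + 2) - 9*theta*log(theta**2 + 4) - 6*theta*atan(theta/2) - 10*log(theta - 2) + 256*log(theta + 1) - 210*log(theta + 2) - 18*log(theta**2 + 4) - 12*atan(theta/2) + 60)/(1920*theta + 3840).

The denominator factors as (theta - 2)*(theta + 1)*(theta + 2)**2*(theta**2 + 4); partial fractions split f into directly integrable pieces: -(3*theta + 2)/(320*(theta**2 + 4)) - 7/(128*(theta + 2)) - 1/(32*(theta + 2)**2) + 1/(15*(theta + 1)) - 1/(384*(theta - 2)).
Check: d/dtheta[(-5*theta*log(theta - 2) + 128*theta*log(theta + 1) - 105*theta*log(theta + 2) - 9*theta*log(theta**2 + 4) - 6*theta*atan(theta/2) - 10*log(theta - 2) + 256*log(theta + 1) - 210*log(theta + 2) - 18*log(theta**2 + 4) - 12*atan(theta/2) + 60)/(1920*theta + 3840)] = -1/(theta**6 + 3*theta**5 + 2*theta**4 - 16*theta**2 - 48*theta - 32) = f(theta).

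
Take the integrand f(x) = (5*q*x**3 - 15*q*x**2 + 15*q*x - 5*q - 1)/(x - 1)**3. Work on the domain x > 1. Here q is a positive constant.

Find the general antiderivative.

A candidate is checked by its d/dx: the result must match f(x).
Check: d/dx[5*q*x + 2/(4*x**2 - 8*x + 4)] = (5*q*x**3 - 15*q*x**2 + 15*q*x - 5*q - 1)/(x**3 - 3*x**2 + 3*x - 1), which equals f(x).

F(x) = 5*q*x + 2/(4*x**2 - 8*x + 4) + C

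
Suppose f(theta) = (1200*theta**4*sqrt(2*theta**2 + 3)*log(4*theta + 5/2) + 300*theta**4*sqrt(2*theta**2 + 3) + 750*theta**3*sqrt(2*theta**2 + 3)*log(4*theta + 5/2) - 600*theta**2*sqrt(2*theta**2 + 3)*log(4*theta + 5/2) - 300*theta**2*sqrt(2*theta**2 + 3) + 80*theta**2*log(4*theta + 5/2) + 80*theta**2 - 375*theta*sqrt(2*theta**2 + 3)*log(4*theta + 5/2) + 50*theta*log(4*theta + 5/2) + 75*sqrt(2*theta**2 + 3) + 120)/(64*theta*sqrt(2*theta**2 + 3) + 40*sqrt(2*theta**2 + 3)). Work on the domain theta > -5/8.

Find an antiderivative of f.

Recognize the product-rule pattern: f = u'v + uv' with u = 5*sqrt(2*theta**2 + 3)/8 + 3*(5*theta**2/2 - 5/4)**2/4, v = log(4*theta + 5/2), so integration by parts undoes it.
Check: d/dtheta[75*theta**4*log(4*theta + 5/2)/16 - 75*theta**2*log(4*theta + 5/2)/16 + 5*sqrt(2*theta**2 + 3)*log(4*theta + 5/2)/8 + 75*log(4*theta + 5/2)/64] = (1200*theta**4*sqrt(2*theta**2 + 3)*log(4*theta + 5/2) + 300*theta**4*sqrt(2*theta**2 + 3) + 750*theta**3*sqrt(2*theta**2 + 3)*log(4*theta + 5/2) - 600*theta**2*sqrt(2*theta**2 + 3)*log(4*theta + 5/2) - 300*theta**2*sqrt(2*theta**2 + 3) + 80*theta**2*log(4*theta + 5/2) + 80*theta**2 - 375*theta*sqrt(2*theta**2 + 3)*log(4*theta + 5/2) + 50*theta*log(4*theta + 5/2) + 75*sqrt(2*theta**2 + 3) + 120)/(64*theta*sqrt(2*theta**2 + 3) + 40*sqrt(2*theta**2 + 3)) = f(theta).

An antiderivative is F(theta) = 75*theta**4*log(4*theta + 5/2)/16 - 75*theta**2*log(4*theta + 5/2)/16 + 5*sqrt(2*theta**2 + 3)*log(4*theta + 5/2)/8 + 75*log(4*theta + 5/2)/64.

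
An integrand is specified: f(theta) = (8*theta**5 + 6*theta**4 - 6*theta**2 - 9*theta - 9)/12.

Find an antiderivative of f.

Check any antiderivative F(theta) by computing F'(theta) and comparing it with f(theta).
Check: d/dtheta[theta*(40*theta**5 + 36*theta**4 - 60*theta**2 - 135*theta - 270)/360] = 2*theta**5/3 + theta**4/2 - theta**2/2 - 3*theta/4 - 3/4, which equals f(theta).

An antiderivative is F(theta) = theta*(40*theta**5 + 36*theta**4 - 60*theta**2 - 135*theta - 270)/360.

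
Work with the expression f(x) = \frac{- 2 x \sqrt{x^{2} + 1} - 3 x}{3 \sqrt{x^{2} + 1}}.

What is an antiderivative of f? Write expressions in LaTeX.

An antiderivative F(x) passes only if d/dx[F] lands on f(x) exactly.
Check: d/dx[- \frac{x^{2}}{3} - \sqrt{x^{2} + 1}] = \frac{- 2 x \sqrt{x^{2} + 1} - 3 x}{3 \sqrt{x^{2} + 1}} = f(x).

An antiderivative is F(x) = - \frac{x^{2}}{3} - \sqrt{x^{2} + 1}.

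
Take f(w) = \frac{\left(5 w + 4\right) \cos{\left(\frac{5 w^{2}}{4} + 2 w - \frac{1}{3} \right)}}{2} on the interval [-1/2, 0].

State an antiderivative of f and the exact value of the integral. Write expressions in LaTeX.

Antiderivative: F(w) = \sin{\left(\frac{5 w^{2}}{4} + 2 w - \frac{1}{3} \right)}; value = - \sin{\left(\frac{1}{3} \right)} + \sin{\left(\frac{49}{48} \right)}

f matches the chain-rule pattern g'(h)*h' with inner function h(w) = \frac{5 w^{2}}{4} + 2 w - \frac{1}{3}; substituting u = h(w) collapses the integral.
F(w) = \sin{\left(\frac{5 w^{2}}{4} + 2 w - \frac{1}{3} \right)} is an antiderivative of f.
Check: d/dw[\sin{\left(\frac{5 w^{2}}{4} + 2 w - \frac{1}{3} \right)}] = \frac{5 w \cos{\left(\frac{5 w^{2}}{4} + 2 w - \frac{1}{3} \right)}}{2} + 2 \cos{\left(\frac{5 w^{2}}{4} + 2 w - \frac{1}{3} \right)}, which equals f(w).
F(0) = - \sin{\left(\frac{1}{3} \right)}; F(-1/2) = - \sin{\left(\frac{49}{48} \right)}.
Integral = F(0) - F(-1/2) = - \sin{\left(\frac{1}{3} \right)} + \sin{\left(\frac{49}{48} \right)}.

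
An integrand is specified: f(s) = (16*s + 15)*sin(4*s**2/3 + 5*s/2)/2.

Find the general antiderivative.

f matches the chain-rule pattern g'(h)*h' with inner function h(s) = 4*s**2/3 + 5*s/2; substituting u = h(s) collapses the integral.
Check: d/ds[-3*cos(4*s**2/3 + 5*s/2)] = 8*s*sin(4*s**2/3 + 5*s/2) + 15*sin(4*s**2/3 + 5*s/2)/2, which equals f(s).

F(s) = -3*cos(4*s**2/3 + 5*s/2) + C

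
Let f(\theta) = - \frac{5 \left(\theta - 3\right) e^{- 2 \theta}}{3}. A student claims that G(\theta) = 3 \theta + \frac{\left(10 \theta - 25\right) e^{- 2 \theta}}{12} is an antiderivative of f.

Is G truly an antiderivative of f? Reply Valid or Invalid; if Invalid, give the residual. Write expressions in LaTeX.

d/d\theta[G] = \frac{\left(- 5 \theta + 9 e^{2 \theta} + 15\right) e^{- 2 \theta}}{3}
d/d\theta[G] - f(\theta) = 3 != 0.

Invalid: d/d\theta[G] - f = 3, which is not 0.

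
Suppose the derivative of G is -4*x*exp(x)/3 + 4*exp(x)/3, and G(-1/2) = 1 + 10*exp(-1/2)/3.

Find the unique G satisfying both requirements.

G'(x) has the shape u'v + uv' for u = 8/3 - 4*x/3 and v = exp(x) — it is the derivative of the product u*v.
A general antiderivative is (8 - 4*x)*exp(x)/3 + C.
The condition gives C = 1 + 10*exp(-1/2)/3 - (10*exp(-1/2)/3) = 1.
So G(x) = -4*x*exp(x)/3 + 8*exp(x)/3 + 1.
Check: d/dx[-4*x*exp(x)/3 + 8*exp(x)/3 + 1] = -4*x*exp(x)/3 + 4*exp(x)/3 = G'(x).

G(x) = -4*x*exp(x)/3 + 8*exp(x)/3 + 1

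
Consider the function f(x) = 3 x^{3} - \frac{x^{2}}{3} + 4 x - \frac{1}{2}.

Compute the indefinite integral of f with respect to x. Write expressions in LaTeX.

F(x) = \frac{3 x^{4}}{4} - \frac{x^{3}}{9} + 2 x^{2} - \frac{x}{2} + C

Integrate term by term and add the pieces.
Check: d/dx[\frac{3 x^{4}}{4} - \frac{x^{3}}{9} + 2 x^{2} - \frac{x}{2}] = 3 x^{3} - \frac{x^{2}}{3} + 4 x - \frac{1}{2} = f(x).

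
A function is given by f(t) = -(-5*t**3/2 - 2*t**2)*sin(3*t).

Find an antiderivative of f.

An antiderivative is F(t) = (-45*t**3*cos(3*t) + 45*t**2*sin(3*t) - 36*t**2*cos(3*t) + 24*t*sin(3*t) + 30*t*cos(3*t) - 10*sin(3*t) + 8*cos(3*t))/54.

A first test for any F(t): its t-derivative must equal f(t) identically.
Check: d/dt[(-45*t**3*cos(3*t) + 45*t**2*sin(3*t) - 36*t**2*cos(3*t) + 24*t*sin(3*t) + 30*t*cos(3*t) - 10*sin(3*t) + 8*cos(3*t))/54] = 5*t**3*sin(3*t)/2 + 2*t**2*sin(3*t), which equals f(t).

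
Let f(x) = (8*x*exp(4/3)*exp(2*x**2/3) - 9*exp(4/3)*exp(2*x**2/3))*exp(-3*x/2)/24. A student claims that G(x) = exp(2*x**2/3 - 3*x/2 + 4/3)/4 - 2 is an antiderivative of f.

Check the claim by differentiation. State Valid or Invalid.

Valid. The derivative of G reproduces f.

d/dx[G] = x*exp(4/3)*exp(-3*x/2)*exp(2*x**2/3)/3 - 3*exp(4/3)*exp(-3*x/2)*exp(2*x**2/3)/8
This equals f(x) exactly, so the claim holds.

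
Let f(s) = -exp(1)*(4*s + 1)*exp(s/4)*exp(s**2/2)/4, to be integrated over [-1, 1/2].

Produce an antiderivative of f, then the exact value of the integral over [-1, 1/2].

f matches the chain-rule pattern g'(h)*h' with inner function h(s) = s**2/2 + s/4 + 1; substituting u = h(s) collapses the integral.
F(s) = -exp(1)*exp(s/4)*exp(s**2/2) is an antiderivative of f.
Check: d/ds[-exp(1)*exp(s/4)*exp(s**2/2)] = -exp(1)*s*exp(s/4)*exp(s**2/2) - exp(1)*exp(s/4)*exp(s**2/2)/4, which equals f(s).
F(1/2) = -exp(5/4); F(-1) = -exp(5/4).
Integral = F(1/2) - F(-1) = 0.

Antiderivative: F(s) = -exp(1)*exp(s/4)*exp(s**2/2); value = 0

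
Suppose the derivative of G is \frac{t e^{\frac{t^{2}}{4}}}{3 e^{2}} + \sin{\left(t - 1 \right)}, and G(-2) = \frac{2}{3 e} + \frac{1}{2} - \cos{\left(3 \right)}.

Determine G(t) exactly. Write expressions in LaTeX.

G(t) = - \frac{- \frac{4 e^{\frac{t^{2}}{4}}}{e^{2}} + 6 \cos{\left(t - 1 \right)} - 3}{6}

Integrate term by term and add the pieces.
A general antiderivative is \frac{2 e^{\frac{t^{2}}{4} - 2}}{3} - \cos{\left(t - 1 \right)} + C.
The condition gives C = \frac{2}{3 e} + \frac{1}{2} - \cos{\left(3 \right)} - (\frac{2}{3 e} - \cos{\left(3 \right)}) = \frac{1}{2}.
So G(t) = - \frac{- \frac{4 e^{\frac{t^{2}}{4}}}{e^{2}} + 6 \cos{\left(t - 1 \right)} - 3}{6}.
Check: d/dt[- \frac{- \frac{4 e^{\frac{t^{2}}{4}}}{e^{2}} + 6 \cos{\left(t - 1 \right)} - 3}{6}] = \frac{t e^{\frac{t^{2}}{4}} + 3 e^{2} \sin{\left(t - 1 \right)}}{3 e^{2}}, which equals G'(t).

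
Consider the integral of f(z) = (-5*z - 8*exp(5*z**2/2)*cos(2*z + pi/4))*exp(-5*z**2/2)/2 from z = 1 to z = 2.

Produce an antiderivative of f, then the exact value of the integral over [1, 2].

Antiderivative: F(z) = (-4*exp(5*z**2/2)*sin(2*z + pi/4) + 1)*exp(-5*z**2/2)/2; value = -exp(-5/2)/2 + exp(-10)/2 + 2*sin(pi/4 + 2) - 2*sin(pi/4 + 4)

Check any antiderivative F(z) by computing F'(z) and comparing it with f(z).
F(z) = (-4*exp(5*z**2/2)*sin(2*z + pi/4) + 1)*exp(-5*z**2/2)/2 is an antiderivative of f.
Check: d/dz[(-4*exp(5*z**2/2)*sin(2*z + pi/4) + 1)*exp(-5*z**2/2)/2] = (-5*z - 8*exp(5*z**2/2)*cos(2*z + pi/4))*exp(-5*z**2/2)/2 = f(z).
F(2) = exp(-10)/2 - 2*sin(pi/4 + 4); F(1) = -2*sin(pi/4 + 2) + exp(-5/2)/2.
Integral = F(2) - F(1) = -exp(-5/2)/2 + exp(-10)/2 + 2*sin(pi/4 + 2) - 2*sin(pi/4 + 4).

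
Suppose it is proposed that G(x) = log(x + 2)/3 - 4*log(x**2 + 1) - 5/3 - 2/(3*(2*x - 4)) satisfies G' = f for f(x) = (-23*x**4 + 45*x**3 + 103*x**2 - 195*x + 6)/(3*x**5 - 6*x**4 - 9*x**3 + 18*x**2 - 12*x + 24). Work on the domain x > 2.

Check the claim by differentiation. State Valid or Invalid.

Valid: G'(x) = f(x).

d/dx[G] = (-23*x**4 + 45*x**3 + 103*x**2 - 195*x + 6)/(3*x**5 - 6*x**4 - 9*x**3 + 18*x**2 - 12*x + 24)
This equals f(x) exactly, so the claim holds.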